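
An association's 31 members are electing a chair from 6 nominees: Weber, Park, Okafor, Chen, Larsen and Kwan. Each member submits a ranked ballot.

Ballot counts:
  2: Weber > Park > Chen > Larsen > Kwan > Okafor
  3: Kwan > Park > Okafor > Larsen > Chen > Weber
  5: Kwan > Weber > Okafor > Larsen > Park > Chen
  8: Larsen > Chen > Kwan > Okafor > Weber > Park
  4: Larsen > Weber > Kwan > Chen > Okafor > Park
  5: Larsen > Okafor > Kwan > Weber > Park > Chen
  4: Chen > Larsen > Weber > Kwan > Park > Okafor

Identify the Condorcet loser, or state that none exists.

Park

Pairwise majorities:
Weber–Park: Weber 28–3.
Weber vs Okafor: Okafor, 16–15.
Weber vs Chen: Weber is ranked higher on 2+5+4+5 = 16 ballots, Chen on 15. Weber wins 16–15.
Weber vs Larsen: 7 to 24, Larsen.
Weber vs Kwan: Weber preferred on 2+4+4 = 10 ballots; Kwan wins 21–10.
Park vs Okafor: 9 to 22, Okafor.
Park vs Chen: Chen wins 16–15.
Park vs Larsen: Park is ranked higher on 2+3 = 5 ballots, Larsen on 26. Larsen wins 26–5.
Park vs Kwan: Kwan, 29–2.
Okafor vs Chen: Chen, 18–13.
Okafor vs Larsen: Larsen wins 23–8.
Okafor vs Kwan: Kwan wins 26–5.
Chen vs Larsen: 6 to 25, Larsen.
Chen vs Kwan: Kwan wins 17–14.
Larsen vs Kwan: Larsen is ranked higher on 2+8+4+5+4 = 23 ballots, Kwan on 8. Larsen wins 23–8.
Park is beaten in every head-to-head and is the Condorcet loser.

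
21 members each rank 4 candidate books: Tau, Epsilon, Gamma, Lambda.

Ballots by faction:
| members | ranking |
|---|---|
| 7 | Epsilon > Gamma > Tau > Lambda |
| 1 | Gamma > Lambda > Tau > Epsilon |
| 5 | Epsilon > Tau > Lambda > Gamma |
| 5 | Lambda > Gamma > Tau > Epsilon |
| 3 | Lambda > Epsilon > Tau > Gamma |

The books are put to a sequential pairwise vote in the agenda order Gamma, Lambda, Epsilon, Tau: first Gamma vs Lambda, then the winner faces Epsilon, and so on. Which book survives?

Epsilon

Round 1: Gamma vs Lambda — 8–13, Lambda advances.
Round 2: Lambda vs Epsilon — 9–12, Epsilon advances.
Round 3: Epsilon vs Tau — 15–6, Epsilon advances.
The agenda winner is Epsilon.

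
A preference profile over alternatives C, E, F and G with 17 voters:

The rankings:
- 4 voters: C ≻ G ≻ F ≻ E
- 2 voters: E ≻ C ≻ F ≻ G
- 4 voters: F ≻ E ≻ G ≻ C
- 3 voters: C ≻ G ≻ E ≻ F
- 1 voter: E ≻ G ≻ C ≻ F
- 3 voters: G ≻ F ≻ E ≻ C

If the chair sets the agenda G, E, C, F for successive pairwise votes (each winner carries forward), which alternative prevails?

Round 1: G vs E — 10–7, G advances.
Round 2: G vs C — 8–9, C advances.
Round 3: C vs F — 10–7, C advances.
C survives the agenda.

C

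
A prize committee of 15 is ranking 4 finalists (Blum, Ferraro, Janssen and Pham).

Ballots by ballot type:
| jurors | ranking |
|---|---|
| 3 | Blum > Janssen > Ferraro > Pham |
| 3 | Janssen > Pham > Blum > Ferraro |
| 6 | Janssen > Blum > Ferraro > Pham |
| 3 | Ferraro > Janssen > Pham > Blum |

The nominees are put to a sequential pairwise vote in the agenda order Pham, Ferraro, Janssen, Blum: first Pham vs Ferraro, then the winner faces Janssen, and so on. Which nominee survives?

Janssen

Round 1: Pham vs Ferraro — 3–12, Ferraro advances.
Round 2: Ferraro vs Janssen — 3–12, Janssen advances.
Round 3: Janssen vs Blum — 12–3, Janssen advances.
The agenda winner is Janssen.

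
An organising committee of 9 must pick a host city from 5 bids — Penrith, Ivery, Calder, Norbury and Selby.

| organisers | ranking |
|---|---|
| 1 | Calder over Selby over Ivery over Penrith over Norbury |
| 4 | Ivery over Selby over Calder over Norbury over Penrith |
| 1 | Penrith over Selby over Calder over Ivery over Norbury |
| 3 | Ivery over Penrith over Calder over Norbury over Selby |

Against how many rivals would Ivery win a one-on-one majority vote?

Ivery against each rival (9 organisers):
Ivery vs Penrith: 1+4+3 = 8 for Ivery, 1 for Penrith — Ivery by 8–1.
Ivery vs Calder: Ivery preferred on 4+3 = 7 ballots; Ivery wins 7–2.
Ivery vs Norbury: Ivery wins 9–0.
Ivery–Selby: Ivery 7–2.
Ivery beats Penrith, Calder, Norbury, Selby — 4 pairwise wins.

4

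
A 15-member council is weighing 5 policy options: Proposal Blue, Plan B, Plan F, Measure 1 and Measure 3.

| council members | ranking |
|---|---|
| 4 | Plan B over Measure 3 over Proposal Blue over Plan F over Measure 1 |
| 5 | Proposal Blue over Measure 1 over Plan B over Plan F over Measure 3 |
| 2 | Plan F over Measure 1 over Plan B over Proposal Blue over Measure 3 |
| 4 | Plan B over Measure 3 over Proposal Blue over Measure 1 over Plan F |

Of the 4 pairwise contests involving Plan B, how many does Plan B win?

Plan B against each rival (15 council members):
Plan B vs Proposal Blue: 10 to 5, Plan B.
Plan B vs Plan F: Plan B is ranked higher on 4+5+4 = 13 ballots, Plan F on 2. Plan B wins 13–2.
Plan B vs Measure 1: 8 to 7, Plan B.
Plan B vs Measure 3: Plan B, 15–0.
Plan B beats Proposal Blue, Plan F, Measure 1, Measure 3 — 4 pairwise wins.

4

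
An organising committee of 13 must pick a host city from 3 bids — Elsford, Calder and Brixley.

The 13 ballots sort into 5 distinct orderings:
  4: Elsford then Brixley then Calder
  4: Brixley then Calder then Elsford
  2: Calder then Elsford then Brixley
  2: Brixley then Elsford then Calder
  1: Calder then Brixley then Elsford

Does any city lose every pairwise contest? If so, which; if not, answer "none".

Pairwise majorities:
Elsford vs Calder: 4+2 = 6 for Elsford, 7 for Calder — Calder by 7–6.
Elsford vs Brixley: Elsford is ranked higher on 4+2 = 6 ballots, Brixley on 7. Brixley wins 7–6.
Calder vs Brixley: 2+1 = 3 for Calder, 10 for Brixley — Brixley by 10–3.
Elsford is beaten in every head-to-head and is the Condorcet loser.

Elsford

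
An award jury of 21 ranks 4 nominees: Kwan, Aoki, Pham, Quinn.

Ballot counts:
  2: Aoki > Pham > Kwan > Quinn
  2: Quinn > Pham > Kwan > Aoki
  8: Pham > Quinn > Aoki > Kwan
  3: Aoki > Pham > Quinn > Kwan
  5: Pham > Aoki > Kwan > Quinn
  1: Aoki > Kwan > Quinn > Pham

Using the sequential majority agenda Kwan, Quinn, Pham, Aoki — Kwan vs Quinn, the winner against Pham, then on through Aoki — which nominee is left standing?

Pham

Round 1: Kwan vs Quinn — 8–13, Quinn advances.
Round 2: Quinn vs Pham — 3–18, Pham advances.
Round 3: Pham vs Aoki — 15–6, Pham advances.
Pham survives the agenda.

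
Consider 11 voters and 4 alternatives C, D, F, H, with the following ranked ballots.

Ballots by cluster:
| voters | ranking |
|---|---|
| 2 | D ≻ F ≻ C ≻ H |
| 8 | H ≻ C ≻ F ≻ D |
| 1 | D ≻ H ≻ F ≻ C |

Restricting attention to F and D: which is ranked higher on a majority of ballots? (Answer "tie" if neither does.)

F

Ballots ranking F above D: 8.
Ballots ranking D above F: 11 − 8 = 3.
F wins the head-to-head 8–3.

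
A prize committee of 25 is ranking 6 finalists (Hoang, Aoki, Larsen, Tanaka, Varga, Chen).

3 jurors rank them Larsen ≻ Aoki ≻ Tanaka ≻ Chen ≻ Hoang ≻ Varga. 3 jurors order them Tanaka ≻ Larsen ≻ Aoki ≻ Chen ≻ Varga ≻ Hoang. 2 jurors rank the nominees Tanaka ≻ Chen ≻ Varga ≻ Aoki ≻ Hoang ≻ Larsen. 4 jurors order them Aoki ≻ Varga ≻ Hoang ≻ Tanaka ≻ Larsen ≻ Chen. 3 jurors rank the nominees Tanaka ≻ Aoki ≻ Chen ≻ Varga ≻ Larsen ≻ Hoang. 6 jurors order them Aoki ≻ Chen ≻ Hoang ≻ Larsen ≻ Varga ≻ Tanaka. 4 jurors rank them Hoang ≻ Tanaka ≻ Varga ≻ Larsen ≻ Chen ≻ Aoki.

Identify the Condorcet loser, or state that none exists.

Pairwise majorities:
Hoang vs Aoki: 4 to 21, Aoki.
Hoang vs Larsen: 2+4+6+4 = 16 for Hoang, 9 for Larsen — Hoang by 16–9.
Hoang–Tanaka: Hoang 14–11.
Hoang–Varga: Hoang 13–12.
Hoang–Chen: Chen 17–8.
Aoki–Larsen: Aoki 15–10.
Aoki–Tanaka: Aoki 13–12.
Aoki–Varga: Aoki 19–6.
Aoki vs Chen: Aoki preferred on 3+3+4+3+6 = 19 ballots; Aoki wins 19–6.
Larsen vs Tanaka: 9 to 16, Tanaka.
Larsen vs Varga: Varga wins 13–12.
Larsen vs Chen: Larsen, 14–11.
Tanaka vs Varga: 3+3+2+3+4 = 15 for Tanaka, 10 for Varga — Tanaka by 15–10.
Tanaka vs Chen: Tanaka wins 19–6.
Varga–Chen: Chen 17–8.
No nominee is winless: Hoang beats Larsen; Aoki beats Hoang; Larsen beats Chen; Tanaka beats Larsen; Varga beats Larsen; Chen beats Hoang. There is no Condorcet loser.

none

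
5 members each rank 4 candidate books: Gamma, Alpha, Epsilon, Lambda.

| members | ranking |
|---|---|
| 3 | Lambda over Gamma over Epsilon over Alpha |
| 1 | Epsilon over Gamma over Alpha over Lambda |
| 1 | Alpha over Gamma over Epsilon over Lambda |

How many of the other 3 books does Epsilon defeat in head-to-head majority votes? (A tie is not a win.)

1

Epsilon against each rival (5 members):
Epsilon vs Gamma: Epsilon is ranked higher on 1 ballot, Gamma on 4. Gamma wins 4–1.
Epsilon–Alpha: Epsilon 4–1.
Epsilon vs Lambda: Lambda, 3–2.
Epsilon beats Alpha; loses to Gamma, Lambda — 1 pairwise win.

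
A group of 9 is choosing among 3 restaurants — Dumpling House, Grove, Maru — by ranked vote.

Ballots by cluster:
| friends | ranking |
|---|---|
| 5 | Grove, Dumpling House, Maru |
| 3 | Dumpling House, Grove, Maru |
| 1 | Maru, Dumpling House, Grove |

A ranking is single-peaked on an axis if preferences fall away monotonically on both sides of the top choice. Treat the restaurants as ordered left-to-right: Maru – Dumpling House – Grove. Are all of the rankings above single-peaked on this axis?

yes

Axis positions: Maru=1, Dumpling House=2, Grove=3.
Cluster 1 (peak Grove at position 3): ranking walks positions 3-2-1, expanding outward from the peak — single-peaked.
Cluster 2 (peak Dumpling House at position 2): ranking walks positions 2-3-1, expanding outward from the peak — single-peaked.
Cluster 3 (peak Maru at position 1): ranking walks positions 1-2-3, expanding outward from the peak — single-peaked.
Every ranking is single-peaked on this axis.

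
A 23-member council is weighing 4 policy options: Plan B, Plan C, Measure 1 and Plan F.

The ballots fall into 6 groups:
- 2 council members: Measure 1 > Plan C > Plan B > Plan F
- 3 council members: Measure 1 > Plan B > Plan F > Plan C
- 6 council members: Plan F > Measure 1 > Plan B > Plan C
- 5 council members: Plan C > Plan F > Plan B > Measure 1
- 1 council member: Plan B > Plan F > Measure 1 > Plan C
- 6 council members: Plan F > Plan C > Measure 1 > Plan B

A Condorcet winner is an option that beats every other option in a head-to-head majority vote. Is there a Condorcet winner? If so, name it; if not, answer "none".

Plan F

Head-to-head results (23 council members):
Plan B–Plan C: Plan C 13–10.
Plan B–Measure 1: Measure 1 17–6.
Plan B–Plan F: Plan F 17–6.
Plan C vs Measure 1: Measure 1, 12–11.
Plan C vs Plan F: Plan F wins 16–7.
Measure 1 vs Plan F: Plan F wins 18–5.
Plan F defeats every rival head-to-head and is the Condorcet winner.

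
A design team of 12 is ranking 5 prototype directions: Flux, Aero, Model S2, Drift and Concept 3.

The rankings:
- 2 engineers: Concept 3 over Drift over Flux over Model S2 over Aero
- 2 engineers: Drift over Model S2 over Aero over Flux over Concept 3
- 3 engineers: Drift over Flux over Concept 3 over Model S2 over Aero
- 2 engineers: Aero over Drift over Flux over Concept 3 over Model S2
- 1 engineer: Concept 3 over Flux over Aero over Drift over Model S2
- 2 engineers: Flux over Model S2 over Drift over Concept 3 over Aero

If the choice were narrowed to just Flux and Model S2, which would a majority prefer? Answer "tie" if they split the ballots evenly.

Flux

Ballots ranking Flux above Model S2: 2 + 3 + 2 + 1 + 2 = 10.
Ballots ranking Model S2 above Flux: 12 − 10 = 2.
Flux wins the head-to-head 10–2.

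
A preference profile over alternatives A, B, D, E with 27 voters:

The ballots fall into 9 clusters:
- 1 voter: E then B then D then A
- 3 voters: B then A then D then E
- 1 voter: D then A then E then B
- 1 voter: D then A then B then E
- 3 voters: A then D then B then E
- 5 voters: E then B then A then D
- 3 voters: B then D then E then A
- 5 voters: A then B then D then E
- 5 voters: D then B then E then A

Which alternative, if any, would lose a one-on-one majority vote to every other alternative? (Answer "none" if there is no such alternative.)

none

Head-to-head results (27 voters):
A vs B: A is ranked higher on 1+1+3+5 = 10 ballots, B on 17. B wins 17–10.
A vs D: A, 16–11.
A vs E: 13 to 14, E.
B vs D: B is ranked higher on 1+3+5+3+5 = 17 ballots, D on 10. B wins 17–10.
B–E: B 20–7.
D vs E: 21 for D, 6 for E — D by 21–6.
Each alternative has at least one pairwise win (A beats D; B beats A; D beats E; E beats A) — no Condorcet loser.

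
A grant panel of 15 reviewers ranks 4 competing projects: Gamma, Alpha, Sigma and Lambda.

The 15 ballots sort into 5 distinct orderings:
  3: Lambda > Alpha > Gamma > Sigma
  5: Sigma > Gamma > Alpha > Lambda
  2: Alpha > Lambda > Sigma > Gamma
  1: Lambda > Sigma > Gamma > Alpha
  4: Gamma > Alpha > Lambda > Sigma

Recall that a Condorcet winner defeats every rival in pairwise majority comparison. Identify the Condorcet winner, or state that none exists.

none

Pairwise majorities:
Gamma vs Alpha: 10 to 5, Gamma.
Gamma vs Sigma: Gamma is ranked higher on 3+4 = 7 ballots, Sigma on 8. Sigma wins 8–7.
Gamma vs Lambda: 9 to 6, Gamma.
Alpha vs Sigma: 3+2+4 = 9 for Alpha, 6 for Sigma — Alpha by 9–6.
Alpha vs Lambda: 11 to 4, Alpha.
Sigma vs Lambda: Sigma is ranked higher on 5 ballots, Lambda on 10. Lambda wins 10–5.
No project is unbeaten: Gamma loses to Sigma; Alpha loses to Gamma; Sigma loses to Alpha; Lambda loses to Gamma. In particular Gamma beats Alpha beats Sigma beats Gamma is a majority cycle — no Condorcet winner exists.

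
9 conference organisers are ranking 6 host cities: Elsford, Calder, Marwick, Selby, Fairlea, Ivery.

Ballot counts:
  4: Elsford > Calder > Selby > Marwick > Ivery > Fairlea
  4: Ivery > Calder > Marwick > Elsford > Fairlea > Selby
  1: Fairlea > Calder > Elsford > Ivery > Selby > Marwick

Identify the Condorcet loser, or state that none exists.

Head-to-head results (9 organisers):
Elsford–Calder: Calder 5–4.
Elsford vs Marwick: 5 to 4, Elsford.
Elsford vs Selby: 9 to 0, Elsford.
Elsford vs Fairlea: 8 to 1, Elsford.
Elsford vs Ivery: 5 to 4, Elsford.
Calder vs Marwick: Calder is ranked higher on 4+4+1 = 9 ballots, Marwick on 0. Calder wins 9–0.
Calder vs Selby: Calder preferred on 4+4+1 = 9 ballots; Calder wins 9–0.
Calder–Fairlea: Calder 8–1.
Calder vs Ivery: 5 to 4, Calder.
Marwick vs Selby: Marwick is ranked higher on 4 ballots, Selby on 5. Selby wins 5–4.
Marwick–Fairlea: Marwick 8–1.
Marwick vs Ivery: Ivery, 5–4.
Selby vs Fairlea: Selby is ranked higher on 4 ballots, Fairlea on 5. Fairlea wins 5–4.
Selby vs Ivery: Selby is ranked higher on 4 ballots, Ivery on 5. Ivery wins 5–4.
Fairlea vs Ivery: Ivery, 8–1.
No city is winless: Elsford beats Marwick; Calder beats Elsford; Marwick beats Fairlea; Selby beats Marwick; Fairlea beats Selby; Ivery beats Marwick. There is no Condorcet loser.

none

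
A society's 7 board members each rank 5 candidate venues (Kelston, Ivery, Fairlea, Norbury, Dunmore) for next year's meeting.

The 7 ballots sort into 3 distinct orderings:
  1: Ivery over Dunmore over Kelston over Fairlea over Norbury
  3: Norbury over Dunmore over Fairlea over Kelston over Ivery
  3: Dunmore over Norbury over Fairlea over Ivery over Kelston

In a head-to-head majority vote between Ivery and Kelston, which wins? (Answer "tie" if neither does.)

Ivery

Ballots ranking Ivery above Kelston: 1 + 3 = 4.
Ballots ranking Kelston above Ivery: 7 − 4 = 3.
Ivery wins the head-to-head 4–3.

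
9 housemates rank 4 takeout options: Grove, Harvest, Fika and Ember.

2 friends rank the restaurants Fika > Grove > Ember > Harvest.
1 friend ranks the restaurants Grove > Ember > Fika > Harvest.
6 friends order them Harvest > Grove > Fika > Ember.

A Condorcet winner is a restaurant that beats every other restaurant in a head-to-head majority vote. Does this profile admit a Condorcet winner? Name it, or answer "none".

Check each pair by majority over 9 ballots:
Grove vs Harvest: Harvest wins 6–3.
Grove vs Fika: Grove wins 7–2.
Grove vs Ember: Grove wins 9–0.
Harvest vs Fika: Harvest, 6–3.
Harvest vs Ember: Harvest wins 6–3.
Fika vs Ember: Fika, 8–1.
Only Harvest has no losses; Harvest is the Condorcet winner.

Harvest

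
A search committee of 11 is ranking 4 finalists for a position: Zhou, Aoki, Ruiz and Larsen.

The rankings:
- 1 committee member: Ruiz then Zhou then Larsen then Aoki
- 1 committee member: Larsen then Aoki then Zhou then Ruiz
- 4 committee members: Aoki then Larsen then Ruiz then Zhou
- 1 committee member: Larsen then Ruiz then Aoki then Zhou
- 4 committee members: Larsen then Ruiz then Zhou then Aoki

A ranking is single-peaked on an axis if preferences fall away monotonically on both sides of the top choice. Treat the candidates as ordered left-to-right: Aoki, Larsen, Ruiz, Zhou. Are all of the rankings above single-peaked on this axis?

Axis positions: Aoki=1, Larsen=2, Ruiz=3, Zhou=4.
Type 1 (peak Ruiz at position 3): ranking walks positions 3-4-2-1, expanding outward from the peak — single-peaked.
Type 2: ranking walks positions 2-1-4-3; Zhou is ranked above Ruiz even though Ruiz lies between Zhou and the peak Larsen on the axis — preferences dip and rise again. Not single-peaked.
Type 3 (peak Aoki at position 1): ranking walks positions 1-2-3-4, expanding outward from the peak — single-peaked.
Type 4 (peak Larsen at position 2): ranking walks positions 2-3-1-4, expanding outward from the peak — single-peaked.
Type 5 (peak Larsen at position 2): ranking walks positions 2-3-4-1, expanding outward from the peak — single-peaked.
Type 2 violates single-peakedness, so the profile is not single-peaked on this axis.

no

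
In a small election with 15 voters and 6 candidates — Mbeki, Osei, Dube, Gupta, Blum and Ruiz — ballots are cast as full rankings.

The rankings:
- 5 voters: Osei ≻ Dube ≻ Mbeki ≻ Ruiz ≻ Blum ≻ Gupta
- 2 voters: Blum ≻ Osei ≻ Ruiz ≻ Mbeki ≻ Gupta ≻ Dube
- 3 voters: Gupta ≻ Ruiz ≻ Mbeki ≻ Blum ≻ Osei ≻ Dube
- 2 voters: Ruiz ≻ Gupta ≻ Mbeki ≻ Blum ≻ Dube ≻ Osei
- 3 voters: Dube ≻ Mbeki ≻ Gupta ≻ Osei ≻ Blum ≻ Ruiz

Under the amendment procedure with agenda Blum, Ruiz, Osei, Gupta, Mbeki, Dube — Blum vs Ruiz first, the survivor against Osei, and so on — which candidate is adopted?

Dube

Round 1: Blum vs Ruiz — 5–10, Ruiz advances.
Round 2: Ruiz vs Osei — 5–10, Osei advances.
Round 3: Osei vs Gupta — 7–8, Gupta advances.
Round 4: Gupta vs Mbeki — 5–10, Mbeki advances.
Round 5: Mbeki vs Dube — 7–8, Dube advances.
The agenda winner is Dube.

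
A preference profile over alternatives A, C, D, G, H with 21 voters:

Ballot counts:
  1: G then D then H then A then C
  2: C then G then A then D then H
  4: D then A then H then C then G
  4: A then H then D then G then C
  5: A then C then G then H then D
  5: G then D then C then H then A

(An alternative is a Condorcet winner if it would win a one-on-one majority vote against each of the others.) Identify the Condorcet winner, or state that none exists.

A

Head-to-head results (21 voters):
A vs C: A is ranked higher on 1+4+4+5 = 14 ballots, C on 7. A wins 14–7.
A vs D: A is ranked higher on 2+4+5 = 11 ballots, D on 10. A wins 11–10.
A vs G: A is ranked higher on 4+4+5 = 13 ballots, G on 8. A wins 13–8.
A vs H: A is ranked higher on 2+4+4+5 = 15 ballots, H on 6. A wins 15–6.
C vs D: 7 to 14, D.
C vs G: C is ranked higher on 2+4+5 = 11 ballots, G on 10. C wins 11–10.
C vs H: C is ranked higher on 2+5+5 = 12 ballots, H on 9. C wins 12–9.
D vs G: D is ranked higher on 4+4 = 8 ballots, G on 13. G wins 13–8.
D vs H: D preferred on 1+2+4+5 = 12 ballots; D wins 12–9.
G vs H: G is ranked higher on 1+2+5+5 = 13 ballots, H on 8. G wins 13–8.
A wins every pairwise contest, so A is the Condorcet winner.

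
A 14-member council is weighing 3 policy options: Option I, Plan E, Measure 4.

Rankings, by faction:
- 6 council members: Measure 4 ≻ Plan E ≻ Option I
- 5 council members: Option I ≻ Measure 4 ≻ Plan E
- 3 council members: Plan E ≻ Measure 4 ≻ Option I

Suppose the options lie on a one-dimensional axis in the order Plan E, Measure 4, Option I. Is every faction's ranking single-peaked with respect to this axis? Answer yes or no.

Axis positions: Plan E=1, Measure 4=2, Option I=3.
Faction 1 (peak Measure 4 at position 2): ranking walks positions 2-1-3, expanding outward from the peak — single-peaked.
Faction 2 (peak Option I at position 3): ranking walks positions 3-2-1, expanding outward from the peak — single-peaked.
Faction 3 (peak Plan E at position 1): ranking walks positions 1-2-3, expanding outward from the peak — single-peaked.
Every ranking is single-peaked on this axis.

yes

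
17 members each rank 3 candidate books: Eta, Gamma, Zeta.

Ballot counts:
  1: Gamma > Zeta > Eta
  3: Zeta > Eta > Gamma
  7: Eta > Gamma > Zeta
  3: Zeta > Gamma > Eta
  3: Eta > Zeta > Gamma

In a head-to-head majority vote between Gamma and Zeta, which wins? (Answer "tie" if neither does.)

Zeta

Ballots ranking Gamma above Zeta: 1 + 7 = 8.
Ballots ranking Zeta above Gamma: 17 − 8 = 9.
Zeta wins the head-to-head 9–8.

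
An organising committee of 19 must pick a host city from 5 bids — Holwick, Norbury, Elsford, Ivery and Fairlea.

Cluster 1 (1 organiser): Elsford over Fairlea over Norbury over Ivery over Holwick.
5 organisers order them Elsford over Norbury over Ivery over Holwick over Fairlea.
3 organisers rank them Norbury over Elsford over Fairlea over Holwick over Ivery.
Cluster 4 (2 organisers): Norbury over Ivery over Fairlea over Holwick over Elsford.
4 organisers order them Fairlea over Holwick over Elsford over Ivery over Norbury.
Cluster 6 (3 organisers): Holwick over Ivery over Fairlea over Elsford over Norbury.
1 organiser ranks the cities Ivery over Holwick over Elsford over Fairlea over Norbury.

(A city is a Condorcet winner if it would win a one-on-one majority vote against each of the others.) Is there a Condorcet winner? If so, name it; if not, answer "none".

none

Head-to-head results (19 organisers):
Holwick vs Norbury: 4+3+1 = 8 for Holwick, 11 for Norbury — Norbury by 11–8.
Holwick vs Elsford: Holwick preferred on 2+4+3+1 = 10 ballots; Holwick wins 10–9.
Holwick vs Ivery: Holwick preferred on 3+4+3 = 10 ballots; Holwick wins 10–9.
Holwick vs Fairlea: 5+3+1 = 9 for Holwick, 10 for Fairlea — Fairlea by 10–9.
Norbury vs Elsford: Norbury preferred on 3+2 = 5 ballots; Elsford wins 14–5.
Norbury vs Ivery: Norbury is ranked higher on 1+5+3+2 = 11 ballots, Ivery on 8. Norbury wins 11–8.
Norbury vs Fairlea: Norbury preferred on 5+3+2 = 10 ballots; Norbury wins 10–9.
Elsford vs Ivery: Elsford preferred on 1+5+3+4 = 13 ballots; Elsford wins 13–6.
Elsford vs Fairlea: 10 to 9, Elsford.
Ivery vs Fairlea: 5+2+3+1 = 11 for Ivery, 8 for Fairlea — Ivery by 11–8.
Every city loses at least once (Holwick loses to Norbury; Norbury loses to Elsford; Elsford loses to Holwick; Ivery loses to Holwick; Fairlea loses to Norbury). The majority relation contains the cycle Holwick → Elsford → Norbury → Holwick, so there is no Condorcet winner.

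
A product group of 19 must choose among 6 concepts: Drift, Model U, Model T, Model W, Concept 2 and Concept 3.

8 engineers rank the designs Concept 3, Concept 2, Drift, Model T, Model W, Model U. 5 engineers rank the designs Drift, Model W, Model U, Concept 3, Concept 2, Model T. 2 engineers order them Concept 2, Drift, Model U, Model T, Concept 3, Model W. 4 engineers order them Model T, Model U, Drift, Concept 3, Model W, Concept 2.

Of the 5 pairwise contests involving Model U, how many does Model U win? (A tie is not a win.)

1

Model U against each rival (19 engineers):
Model U vs Drift: Model U preferred on 4 ballots; Drift wins 15–4.
Model U vs Model T: Model T wins 12–7.
Model U vs Model W: 6 to 13, Model W.
Model U vs Concept 2: Model U is ranked higher on 5+4 = 9 ballots, Concept 2 on 10. Concept 2 wins 10–9.
Model U vs Concept 3: Model U, 11–8.
Model U beats Concept 3; loses to Drift, Model T, Model W, Concept 2 — 1 pairwise win.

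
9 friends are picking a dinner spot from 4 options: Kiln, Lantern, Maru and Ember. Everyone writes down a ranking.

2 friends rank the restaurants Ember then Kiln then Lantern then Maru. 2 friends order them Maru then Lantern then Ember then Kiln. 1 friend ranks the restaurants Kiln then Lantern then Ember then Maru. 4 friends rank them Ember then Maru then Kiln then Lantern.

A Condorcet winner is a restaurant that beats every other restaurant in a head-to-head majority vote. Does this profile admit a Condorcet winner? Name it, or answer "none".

Ember

Pairwise majorities:
Kiln–Lantern: Kiln 7–2.
Kiln vs Maru: Maru, 6–3.
Kiln–Ember: Ember 8–1.
Lantern vs Maru: Maru wins 6–3.
Lantern vs Ember: Ember, 6–3.
Maru vs Ember: Ember wins 7–2.
Only Ember has no losses; Ember is the Condorcet winner.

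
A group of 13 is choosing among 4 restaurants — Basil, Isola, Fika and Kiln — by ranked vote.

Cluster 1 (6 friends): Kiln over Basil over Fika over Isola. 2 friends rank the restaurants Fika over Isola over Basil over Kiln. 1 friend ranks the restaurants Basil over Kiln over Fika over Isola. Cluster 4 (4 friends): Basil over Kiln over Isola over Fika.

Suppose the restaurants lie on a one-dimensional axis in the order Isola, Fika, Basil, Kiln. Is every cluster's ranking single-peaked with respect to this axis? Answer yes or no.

no

Axis positions: Isola=1, Fika=2, Basil=3, Kiln=4.
Cluster 1 (peak Kiln at position 4): ranking walks positions 4-3-2-1, expanding outward from the peak — single-peaked.
Cluster 2 (peak Fika at position 2): ranking walks positions 2-1-3-4, expanding outward from the peak — single-peaked.
Cluster 3 (peak Basil at position 3): ranking walks positions 3-4-2-1, expanding outward from the peak — single-peaked.
Cluster 4: ranking walks positions 3-4-1-2; Isola is ranked above Fika even though Fika lies between Isola and the peak Basil on the axis — preferences dip and rise again. Not single-peaked.
Cluster 4 violates single-peakedness, so the profile is not single-peaked on this axis.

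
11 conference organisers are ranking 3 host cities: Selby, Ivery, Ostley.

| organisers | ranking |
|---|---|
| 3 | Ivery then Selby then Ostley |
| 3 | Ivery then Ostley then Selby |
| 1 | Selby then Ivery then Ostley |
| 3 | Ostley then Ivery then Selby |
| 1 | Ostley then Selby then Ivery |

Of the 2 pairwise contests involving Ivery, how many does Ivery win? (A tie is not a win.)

Ivery against each rival (11 organisers):
Ivery vs Selby: 3+3+3 = 9 for Ivery, 2 for Selby — Ivery by 9–2.
Ivery vs Ostley: Ivery, 7–4.
Ivery beats Selby, Ostley — 2 pairwise wins.

2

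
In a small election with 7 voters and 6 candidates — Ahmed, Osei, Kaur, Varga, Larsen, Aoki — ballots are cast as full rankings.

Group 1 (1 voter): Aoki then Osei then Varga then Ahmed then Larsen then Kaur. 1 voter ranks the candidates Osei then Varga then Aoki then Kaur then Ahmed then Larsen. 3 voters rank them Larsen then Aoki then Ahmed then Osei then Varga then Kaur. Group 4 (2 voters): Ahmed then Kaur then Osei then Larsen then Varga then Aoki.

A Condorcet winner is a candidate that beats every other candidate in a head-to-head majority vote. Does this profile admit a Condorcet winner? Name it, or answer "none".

none

Check each pair by majority over 7 ballots:
Ahmed–Osei: Ahmed 5–2.
Ahmed–Kaur: Ahmed 6–1.
Ahmed vs Varga: Ahmed wins 5–2.
Ahmed–Larsen: Ahmed 4–3.
Ahmed vs Aoki: Aoki, 5–2.
Osei–Kaur: Osei 5–2.
Osei–Varga: Osei 7–0.
Osei vs Larsen: Osei wins 4–3.
Osei vs Aoki: Aoki, 4–3.
Kaur–Varga: Varga 5–2.
Kaur vs Larsen: Larsen, 4–3.
Kaur vs Aoki: Aoki wins 5–2.
Varga–Larsen: Larsen 5–2.
Varga vs Aoki: Aoki wins 4–3.
Larsen–Aoki: Larsen 5–2.
Every candidate loses at least once (Ahmed loses to Aoki; Osei loses to Ahmed; Kaur loses to Ahmed; Varga loses to Ahmed; Larsen loses to Ahmed; Aoki loses to Larsen). The majority relation contains the cycle Ahmed → Larsen → Aoki → Ahmed, so there is no Condorcet winner.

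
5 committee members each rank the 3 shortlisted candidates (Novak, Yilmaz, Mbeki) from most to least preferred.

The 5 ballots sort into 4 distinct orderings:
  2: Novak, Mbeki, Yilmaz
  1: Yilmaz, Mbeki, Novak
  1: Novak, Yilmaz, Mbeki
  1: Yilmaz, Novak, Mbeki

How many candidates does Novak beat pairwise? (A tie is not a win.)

Novak against each rival (5 committee members):
Novak vs Yilmaz: Novak preferred on 2+1 = 3 ballots; Novak wins 3–2.
Novak vs Mbeki: Novak, 4–1.
Novak beats Yilmaz, Mbeki — 2 pairwise wins.

2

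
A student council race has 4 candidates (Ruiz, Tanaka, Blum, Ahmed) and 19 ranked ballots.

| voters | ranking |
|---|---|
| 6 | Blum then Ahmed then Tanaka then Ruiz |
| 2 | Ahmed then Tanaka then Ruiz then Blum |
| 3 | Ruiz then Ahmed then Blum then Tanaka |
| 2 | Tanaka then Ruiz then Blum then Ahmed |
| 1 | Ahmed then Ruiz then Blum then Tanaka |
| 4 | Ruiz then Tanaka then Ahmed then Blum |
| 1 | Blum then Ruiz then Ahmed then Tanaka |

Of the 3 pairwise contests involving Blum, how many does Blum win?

1

Blum against each rival (19 voters):
Blum–Ruiz: Ruiz 12–7.
Blum vs Tanaka: 6+3+1+1 = 11 for Blum, 8 for Tanaka — Blum by 11–8.
Blum vs Ahmed: Blum is ranked higher on 6+2+1 = 9 ballots, Ahmed on 10. Ahmed wins 10–9.
Blum beats Tanaka; loses to Ruiz, Ahmed — 1 pairwise win.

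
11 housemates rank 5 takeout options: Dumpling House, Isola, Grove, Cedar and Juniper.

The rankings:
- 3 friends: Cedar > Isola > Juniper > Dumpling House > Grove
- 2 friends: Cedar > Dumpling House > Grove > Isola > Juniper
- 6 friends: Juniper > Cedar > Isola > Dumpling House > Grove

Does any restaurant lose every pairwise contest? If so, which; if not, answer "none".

Grove

Pairwise majorities:
Dumpling House vs Isola: Isola, 9–2.
Dumpling House vs Grove: Dumpling House wins 11–0.
Dumpling House vs Cedar: Dumpling House is ranked higher on 0 ballots, Cedar on 11. Cedar wins 11–0.
Dumpling House vs Juniper: Dumpling House preferred on 2 ballots; Juniper wins 9–2.
Isola vs Grove: Isola wins 9–2.
Isola vs Cedar: 0 for Isola, 11 for Cedar — Cedar by 11–0.
Isola vs Juniper: Juniper wins 6–5.
Grove vs Cedar: 0 to 11, Cedar.
Grove–Juniper: Juniper 9–2.
Cedar vs Juniper: 3+2 = 5 for Cedar, 6 for Juniper — Juniper by 6–5.
Only Grove has no wins; Grove is the Condorcet loser.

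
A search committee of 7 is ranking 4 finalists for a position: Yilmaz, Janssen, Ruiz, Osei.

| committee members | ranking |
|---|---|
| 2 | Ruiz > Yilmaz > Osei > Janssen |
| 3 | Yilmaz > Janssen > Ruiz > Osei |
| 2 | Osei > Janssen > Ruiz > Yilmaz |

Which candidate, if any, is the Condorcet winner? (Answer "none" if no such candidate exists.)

none

Head-to-head results (7 committee members):
Yilmaz vs Janssen: 5 to 2, Yilmaz.
Yilmaz vs Ruiz: Yilmaz preferred on 3 ballots; Ruiz wins 4–3.
Yilmaz vs Osei: Yilmaz is ranked higher on 2+3 = 5 ballots, Osei on 2. Yilmaz wins 5–2.
Janssen vs Ruiz: Janssen is ranked higher on 3+2 = 5 ballots, Ruiz on 2. Janssen wins 5–2.
Janssen vs Osei: Janssen is ranked higher on 3 ballots, Osei on 4. Osei wins 4–3.
Ruiz vs Osei: Ruiz preferred on 2+3 = 5 ballots; Ruiz wins 5–2.
No candidate is unbeaten: Yilmaz loses to Ruiz; Janssen loses to Yilmaz; Ruiz loses to Janssen; Osei loses to Yilmaz. In particular Yilmaz beats Janssen beats Ruiz beats Yilmaz is a majority cycle — no Condorcet winner exists.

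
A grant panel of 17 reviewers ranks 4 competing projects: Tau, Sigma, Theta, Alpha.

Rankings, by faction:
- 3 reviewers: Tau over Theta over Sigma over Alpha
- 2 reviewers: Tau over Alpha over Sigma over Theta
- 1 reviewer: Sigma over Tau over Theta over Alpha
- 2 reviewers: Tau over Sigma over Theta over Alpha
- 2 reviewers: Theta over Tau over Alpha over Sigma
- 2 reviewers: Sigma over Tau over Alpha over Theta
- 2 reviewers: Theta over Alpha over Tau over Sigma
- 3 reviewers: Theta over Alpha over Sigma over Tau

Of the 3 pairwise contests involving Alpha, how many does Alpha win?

Alpha against each rival (17 reviewers):
Alpha vs Tau: 2+3 = 5 for Alpha, 12 for Tau — Tau by 12–5.
Alpha vs Sigma: Alpha preferred on 2+2+2+3 = 9 ballots; Alpha wins 9–8.
Alpha vs Theta: Theta, 13–4.
Alpha beats Sigma; loses to Tau, Theta — 1 pairwise win.

1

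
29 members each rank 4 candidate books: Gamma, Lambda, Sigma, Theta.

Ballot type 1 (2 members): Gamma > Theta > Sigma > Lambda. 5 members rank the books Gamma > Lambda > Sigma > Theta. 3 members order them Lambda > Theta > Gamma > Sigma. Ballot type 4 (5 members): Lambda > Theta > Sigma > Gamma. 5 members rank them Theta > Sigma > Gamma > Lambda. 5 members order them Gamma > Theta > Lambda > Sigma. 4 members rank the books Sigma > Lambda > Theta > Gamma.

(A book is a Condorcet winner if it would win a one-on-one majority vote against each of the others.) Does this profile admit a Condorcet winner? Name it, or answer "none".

none

Check each pair by majority over 29 ballots:
Gamma vs Lambda: Gamma, 17–12.
Gamma–Sigma: Gamma 15–14.
Gamma–Theta: Theta 17–12.
Lambda vs Sigma: Lambda, 18–11.
Lambda vs Theta: Lambda wins 17–12.
Sigma vs Theta: Theta, 20–9.
Each book drops at least one matchup (Gamma loses to Theta; Lambda loses to Gamma; Sigma loses to Gamma; Theta loses to Lambda); the cycle Gamma → Lambda → Theta → Gamma rules out a Condorcet winner.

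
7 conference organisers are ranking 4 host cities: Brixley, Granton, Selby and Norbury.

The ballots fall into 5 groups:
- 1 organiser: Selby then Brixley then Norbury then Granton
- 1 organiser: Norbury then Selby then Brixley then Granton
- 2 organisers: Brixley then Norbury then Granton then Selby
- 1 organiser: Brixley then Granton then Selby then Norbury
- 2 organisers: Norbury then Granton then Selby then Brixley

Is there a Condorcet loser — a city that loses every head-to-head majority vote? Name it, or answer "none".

Pairwise majorities:
Brixley vs Granton: Brixley is ranked higher on 1+1+2+1 = 5 ballots, Granton on 2. Brixley wins 5–2.
Brixley–Selby: Selby 4–3.
Brixley vs Norbury: Brixley, 4–3.
Granton vs Selby: 2+1+2 = 5 for Granton, 2 for Selby — Granton by 5–2.
Granton vs Norbury: Granton is ranked higher on 1 ballot, Norbury on 6. Norbury wins 6–1.
Selby vs Norbury: Selby is ranked higher on 1+1 = 2 ballots, Norbury on 5. Norbury wins 5–2.
Each city has at least one pairwise win (Brixley beats Granton; Granton beats Selby; Selby beats Brixley; Norbury beats Granton) — no Condorcet loser.

none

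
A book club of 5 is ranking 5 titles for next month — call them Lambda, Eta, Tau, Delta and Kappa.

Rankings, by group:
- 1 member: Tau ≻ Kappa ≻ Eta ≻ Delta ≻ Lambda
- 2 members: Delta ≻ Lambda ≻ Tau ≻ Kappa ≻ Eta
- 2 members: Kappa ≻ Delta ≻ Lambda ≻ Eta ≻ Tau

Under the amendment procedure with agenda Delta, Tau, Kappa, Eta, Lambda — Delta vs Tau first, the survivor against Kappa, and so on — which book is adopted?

Kappa

Round 1: Delta vs Tau — 4–1, Delta advances.
Round 2: Delta vs Kappa — 2–3, Kappa advances.
Round 3: Kappa vs Eta — 5–0, Kappa advances.
Round 4: Kappa vs Lambda — 3–2, Kappa advances.
Kappa survives the agenda.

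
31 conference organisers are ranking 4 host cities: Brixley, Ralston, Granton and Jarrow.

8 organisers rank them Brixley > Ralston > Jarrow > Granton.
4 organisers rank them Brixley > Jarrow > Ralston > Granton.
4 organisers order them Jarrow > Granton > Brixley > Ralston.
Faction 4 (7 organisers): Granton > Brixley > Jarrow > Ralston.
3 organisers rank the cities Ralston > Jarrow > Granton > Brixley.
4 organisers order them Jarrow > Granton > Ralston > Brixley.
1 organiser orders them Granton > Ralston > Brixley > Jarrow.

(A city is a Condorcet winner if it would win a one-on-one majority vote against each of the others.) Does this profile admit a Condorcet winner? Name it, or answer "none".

Check each pair by majority over 31 ballots:
Brixley vs Ralston: Brixley, 23–8.
Brixley vs Granton: Granton, 19–12.
Brixley vs Jarrow: Brixley is ranked higher on 8+4+7+1 = 20 ballots, Jarrow on 11. Brixley wins 20–11.
Ralston vs Granton: Granton, 16–15.
Ralston vs Jarrow: 8+3+1 = 12 for Ralston, 19 for Jarrow — Jarrow by 19–12.
Granton–Jarrow: Jarrow 23–8.
No city is unbeaten: Brixley loses to Granton; Ralston loses to Brixley; Granton loses to Jarrow; Jarrow loses to Brixley. In particular Brixley > Jarrow > Granton > Brixley is a majority cycle — no Condorcet winner exists.

none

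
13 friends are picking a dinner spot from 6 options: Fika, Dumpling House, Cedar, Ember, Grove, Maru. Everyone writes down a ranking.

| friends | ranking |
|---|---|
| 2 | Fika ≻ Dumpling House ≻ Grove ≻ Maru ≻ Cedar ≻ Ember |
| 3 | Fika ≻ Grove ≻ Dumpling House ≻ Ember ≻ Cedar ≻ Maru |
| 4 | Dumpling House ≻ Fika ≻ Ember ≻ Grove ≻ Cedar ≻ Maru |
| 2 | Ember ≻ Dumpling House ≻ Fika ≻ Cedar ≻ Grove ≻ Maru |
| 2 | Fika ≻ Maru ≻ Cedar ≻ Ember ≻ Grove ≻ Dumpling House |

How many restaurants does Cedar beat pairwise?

1

Cedar against each rival (13 friends):
Cedar vs Fika: 0 for Cedar, 13 for Fika — Fika by 13–0.
Cedar vs Dumpling House: Dumpling House wins 11–2.
Cedar vs Ember: Ember wins 9–4.
Cedar vs Grove: 2+2 = 4 for Cedar, 9 for Grove — Grove by 9–4.
Cedar vs Maru: 9 to 4, Cedar.
Cedar beats Maru; loses to Fika, Dumpling House, Ember, Grove — 1 pairwise win.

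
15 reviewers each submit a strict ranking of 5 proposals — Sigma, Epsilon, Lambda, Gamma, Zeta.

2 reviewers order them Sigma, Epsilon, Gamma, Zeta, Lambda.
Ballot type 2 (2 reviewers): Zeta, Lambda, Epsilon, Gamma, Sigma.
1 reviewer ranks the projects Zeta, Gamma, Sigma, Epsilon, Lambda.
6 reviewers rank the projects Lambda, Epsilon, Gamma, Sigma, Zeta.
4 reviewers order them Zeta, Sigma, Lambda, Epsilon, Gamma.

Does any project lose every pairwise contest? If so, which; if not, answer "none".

none

Pairwise majorities:
Sigma–Epsilon: Epsilon 8–7.
Sigma vs Lambda: Sigma is ranked higher on 2+1+4 = 7 ballots, Lambda on 8. Lambda wins 8–7.
Sigma vs Gamma: Sigma preferred on 2+4 = 6 ballots; Gamma wins 9–6.
Sigma–Zeta: Sigma 8–7.
Epsilon vs Lambda: 3 to 12, Lambda.
Epsilon vs Gamma: Epsilon is ranked higher on 2+2+6+4 = 14 ballots, Gamma on 1. Epsilon wins 14–1.
Epsilon vs Zeta: Epsilon preferred on 2+6 = 8 ballots; Epsilon wins 8–7.
Lambda vs Gamma: Lambda wins 12–3.
Lambda vs Zeta: 6 to 9, Zeta.
Gamma vs Zeta: 8 to 7, Gamma.
No project is winless: Sigma beats Zeta; Epsilon beats Sigma; Lambda beats Sigma; Gamma beats Sigma; Zeta beats Lambda. There is no Condorcet loser.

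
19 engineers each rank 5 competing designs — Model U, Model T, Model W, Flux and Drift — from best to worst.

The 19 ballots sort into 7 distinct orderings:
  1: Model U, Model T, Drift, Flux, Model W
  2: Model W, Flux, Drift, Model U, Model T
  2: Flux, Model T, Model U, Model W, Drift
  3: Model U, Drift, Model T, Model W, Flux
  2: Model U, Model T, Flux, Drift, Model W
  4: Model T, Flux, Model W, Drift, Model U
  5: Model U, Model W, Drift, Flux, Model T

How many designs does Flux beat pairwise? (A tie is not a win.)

1

Flux against each rival (19 engineers):
Flux vs Model U: Model U wins 11–8.
Flux vs Model T: Model T, 10–9.
Flux–Model W: Model W 10–9.
Flux vs Drift: Flux, 10–9.
Flux beats Drift; loses to Model U, Model T, Model W — 1 pairwise win.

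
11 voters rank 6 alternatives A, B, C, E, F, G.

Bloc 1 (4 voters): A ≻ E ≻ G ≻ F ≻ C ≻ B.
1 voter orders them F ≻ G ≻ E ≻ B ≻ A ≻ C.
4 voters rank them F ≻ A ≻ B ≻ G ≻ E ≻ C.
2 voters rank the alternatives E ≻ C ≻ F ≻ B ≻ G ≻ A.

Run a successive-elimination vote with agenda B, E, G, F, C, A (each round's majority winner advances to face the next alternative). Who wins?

Round 1: B vs E — 4–7, E advances.
Round 2: E vs G — 6–5, E advances.
Round 3: E vs F — 6–5, E advances.
Round 4: E vs C — 11–0, E advances.
Round 5: E vs A — 3–8, A advances.
The agenda winner is A.

A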